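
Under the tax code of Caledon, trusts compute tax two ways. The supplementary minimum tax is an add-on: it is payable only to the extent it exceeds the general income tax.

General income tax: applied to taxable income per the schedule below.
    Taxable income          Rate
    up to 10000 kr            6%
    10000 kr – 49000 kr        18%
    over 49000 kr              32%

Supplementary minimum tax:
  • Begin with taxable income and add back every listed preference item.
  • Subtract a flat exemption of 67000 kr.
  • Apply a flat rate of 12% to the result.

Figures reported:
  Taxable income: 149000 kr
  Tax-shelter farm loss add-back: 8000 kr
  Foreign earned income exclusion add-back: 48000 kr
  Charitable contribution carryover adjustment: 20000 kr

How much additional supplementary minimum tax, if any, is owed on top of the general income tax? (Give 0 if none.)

General income tax:
  10000 kr × 6% = 600 kr
  39000 kr × 18% = 7020 kr
  100000 kr × 32% = 32000 kr
  → 39620 kr

Supplementary minimum tax:
  Adjusted income: 149000 kr + 8000 kr + 48000 kr + 20000 kr = 225000 kr
  Less exemption 67000 kr → base 158000 kr
  158000 kr × 12% = 18960 kr

18960 kr ≤ 39620 kr, so no add-on is due.

0 kr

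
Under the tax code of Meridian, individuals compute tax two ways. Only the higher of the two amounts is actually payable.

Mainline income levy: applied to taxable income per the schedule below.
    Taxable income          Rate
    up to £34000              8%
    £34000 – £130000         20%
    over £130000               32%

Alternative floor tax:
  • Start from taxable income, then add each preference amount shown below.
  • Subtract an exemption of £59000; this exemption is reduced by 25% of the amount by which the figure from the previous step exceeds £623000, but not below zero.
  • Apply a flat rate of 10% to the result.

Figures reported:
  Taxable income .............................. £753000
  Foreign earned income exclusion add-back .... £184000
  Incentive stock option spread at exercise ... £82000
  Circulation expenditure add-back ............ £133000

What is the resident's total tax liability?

Mainline income levy:
  £34000 × 8% = £2720
  £96000 × 20% = £19200
  £623000 × 32% = £199360
  → £221280

Alternative floor tax:
  Adjusted income: £753000 + £184000 + £82000 + £133000 = £1152000
  Exemption: 25% × (£1152000 − £623000) = £132250 ≥ £59000, so the exemption is fully phased out
  Base: £1152000 − £0 = £1152000
  £1152000 × 10% = £115200

£221280 > £115200, so the mainline income levy governs.

£221280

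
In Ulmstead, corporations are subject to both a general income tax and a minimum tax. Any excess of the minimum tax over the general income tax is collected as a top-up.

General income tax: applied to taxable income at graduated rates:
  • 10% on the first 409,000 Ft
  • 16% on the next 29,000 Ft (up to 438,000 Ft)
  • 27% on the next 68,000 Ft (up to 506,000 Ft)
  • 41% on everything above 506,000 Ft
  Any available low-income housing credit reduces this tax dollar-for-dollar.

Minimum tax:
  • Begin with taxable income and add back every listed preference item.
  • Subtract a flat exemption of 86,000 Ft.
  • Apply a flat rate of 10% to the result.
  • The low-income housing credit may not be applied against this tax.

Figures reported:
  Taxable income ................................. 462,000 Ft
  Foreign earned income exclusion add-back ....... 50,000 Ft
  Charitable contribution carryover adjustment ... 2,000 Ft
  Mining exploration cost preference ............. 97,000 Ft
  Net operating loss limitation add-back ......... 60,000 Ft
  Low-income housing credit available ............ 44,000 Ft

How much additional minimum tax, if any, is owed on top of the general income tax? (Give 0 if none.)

50,480 Ft

General income tax:
  409,000 Ft × 10% = 40,900 Ft
  29,000 Ft × 16% = 4,640 Ft
  24,000 Ft × 27% = 6,480 Ft
  → 52,020 Ft
  Less low-income housing credit 44,000 Ft → 8,020 Ft

Minimum tax:
  Adjusted income: 462,000 Ft + 50,000 Ft + 2,000 Ft + 97,000 Ft + 60,000 Ft = 671,000 Ft
  Less exemption 86,000 Ft → base 585,000 Ft
  585,000 Ft × 10% = 58,500 Ft

Excess of minimum tax over general income tax: 58,500 Ft − 8,020 Ft = 50,480 Ft.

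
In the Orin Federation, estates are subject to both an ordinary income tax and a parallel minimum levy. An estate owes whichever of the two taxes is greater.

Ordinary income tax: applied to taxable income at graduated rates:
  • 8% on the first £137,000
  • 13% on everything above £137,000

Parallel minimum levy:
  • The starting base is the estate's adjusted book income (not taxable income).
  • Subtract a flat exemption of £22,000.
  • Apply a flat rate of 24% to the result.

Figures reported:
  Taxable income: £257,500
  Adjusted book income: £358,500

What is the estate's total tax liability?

£80,760

Ordinary income tax:
  £137,000 × 8% = £10,960
  £120,500 × 13% = £15,665
  → £26,625

Parallel minimum levy:
  Base (adjusted book income): £358,500
  Less exemption £22,000 → base £336,500
  £336,500 × 24% = £80,760

£80,760 > £26,625, so the parallel minimum levy is the binding amount.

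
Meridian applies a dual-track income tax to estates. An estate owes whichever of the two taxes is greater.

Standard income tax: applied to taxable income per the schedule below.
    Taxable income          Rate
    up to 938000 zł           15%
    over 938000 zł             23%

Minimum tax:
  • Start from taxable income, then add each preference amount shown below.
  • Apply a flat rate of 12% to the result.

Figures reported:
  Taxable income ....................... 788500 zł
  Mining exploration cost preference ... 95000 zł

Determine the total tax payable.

118275 zł

Minimum tax:
  Adjusted income: 788500 zł + 95000 zł = 883500 zł
  883500 zł × 12% = 106020 zł

Standard income tax:
  788500 zł × 15% = 118275 zł

118275 zł > 106020 zł, so the standard income tax governs.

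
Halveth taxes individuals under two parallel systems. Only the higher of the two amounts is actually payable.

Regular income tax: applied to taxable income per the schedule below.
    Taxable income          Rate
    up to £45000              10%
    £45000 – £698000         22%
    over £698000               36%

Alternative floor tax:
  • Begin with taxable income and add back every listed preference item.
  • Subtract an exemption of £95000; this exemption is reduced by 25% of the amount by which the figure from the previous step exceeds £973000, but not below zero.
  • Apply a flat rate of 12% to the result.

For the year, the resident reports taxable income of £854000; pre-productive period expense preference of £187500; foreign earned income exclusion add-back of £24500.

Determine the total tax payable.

£204320

Regular income tax:
  £45000 × 10% = £4500
  £653000 × 22% = £143660
  £156000 × 36% = £56160
  → £204320

Alternative floor tax:
  Adjusted income: £854000 + £187500 + £24500 = £1066000
  Exemption: £95000 − 25% × (£1066000 − £973000) = £95000 − £23250 = £71750
  Base: £1066000 − £71750 = £994250
  £994250 × 12% = £119310

£204320 > £119310, so the regular income tax governs.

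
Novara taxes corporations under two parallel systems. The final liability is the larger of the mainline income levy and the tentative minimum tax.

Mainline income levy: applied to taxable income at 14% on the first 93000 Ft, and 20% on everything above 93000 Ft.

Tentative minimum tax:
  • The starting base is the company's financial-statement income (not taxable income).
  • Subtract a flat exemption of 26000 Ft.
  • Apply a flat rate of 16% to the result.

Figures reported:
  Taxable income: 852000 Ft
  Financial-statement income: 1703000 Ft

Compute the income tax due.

Tentative minimum tax:
  Base (financial-statement income): 1703000 Ft
  Less exemption 26000 Ft → base 1677000 Ft
  1677000 Ft × 16% = 268320 Ft

Mainline income levy:
  93000 Ft × 14% = 13020 Ft
  759000 Ft × 20% = 151800 Ft
  → 164820 Ft

268320 Ft > 164820 Ft, so the tentative minimum tax is the binding amount.

268320 Ft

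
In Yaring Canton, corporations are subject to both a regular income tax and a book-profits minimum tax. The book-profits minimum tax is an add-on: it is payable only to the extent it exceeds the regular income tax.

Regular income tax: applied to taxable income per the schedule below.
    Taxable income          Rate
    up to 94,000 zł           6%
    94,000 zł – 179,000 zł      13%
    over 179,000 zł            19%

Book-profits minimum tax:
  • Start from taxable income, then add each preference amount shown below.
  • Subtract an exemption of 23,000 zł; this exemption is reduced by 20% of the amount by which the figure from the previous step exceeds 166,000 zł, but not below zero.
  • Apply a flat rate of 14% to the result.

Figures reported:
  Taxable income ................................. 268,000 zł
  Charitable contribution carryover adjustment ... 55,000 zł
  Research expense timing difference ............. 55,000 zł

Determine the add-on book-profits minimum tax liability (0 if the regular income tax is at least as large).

Regular income tax:
  94,000 zł × 6% = 5,640 zł
  85,000 zł × 13% = 11,050 zł
  89,000 zł × 19% = 16,910 zł
  → 33,600 zł

Book-profits minimum tax:
  Adjusted income: 268,000 zł + 55,000 zł + 55,000 zł = 378,000 zł
  Exemption: 20% × (378,000 zł − 166,000 zł) = 42,400 zł ≥ 23,000 zł, so the exemption is fully phased out
  Base: 378,000 zł − 0 zł = 378,000 zł
  378,000 zł × 14% = 52,920 zł

Excess of book-profits minimum tax over regular income tax: 52,920 zł − 33,600 zł = 19,320 zł.

19,320 zł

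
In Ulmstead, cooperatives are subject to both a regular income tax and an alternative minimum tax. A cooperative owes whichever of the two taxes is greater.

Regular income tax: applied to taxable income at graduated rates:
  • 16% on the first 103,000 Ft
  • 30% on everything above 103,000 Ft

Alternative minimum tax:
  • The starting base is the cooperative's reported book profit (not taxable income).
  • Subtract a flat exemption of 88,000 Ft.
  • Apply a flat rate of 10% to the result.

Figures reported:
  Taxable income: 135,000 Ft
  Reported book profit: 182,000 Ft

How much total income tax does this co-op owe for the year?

Regular income tax:
  103,000 Ft × 16% = 16,480 Ft
  32,000 Ft × 30% = 9,600 Ft
  → 26,080 Ft

Alternative minimum tax:
  Base (reported book profit): 182,000 Ft
  Less exemption 88,000 Ft → base 94,000 Ft
  94,000 Ft × 10% = 9,400 Ft

26,080 Ft > 9,400 Ft, so the regular income tax governs.

26,080 Ft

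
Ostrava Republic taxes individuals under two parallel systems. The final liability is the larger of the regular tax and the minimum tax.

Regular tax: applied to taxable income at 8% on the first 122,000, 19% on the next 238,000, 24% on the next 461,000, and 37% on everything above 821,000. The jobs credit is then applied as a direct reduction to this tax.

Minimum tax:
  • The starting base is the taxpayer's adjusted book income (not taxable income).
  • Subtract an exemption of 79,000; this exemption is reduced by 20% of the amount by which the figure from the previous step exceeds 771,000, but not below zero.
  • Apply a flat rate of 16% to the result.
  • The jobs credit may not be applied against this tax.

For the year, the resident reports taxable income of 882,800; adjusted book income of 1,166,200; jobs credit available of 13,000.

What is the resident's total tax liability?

186,592

Minimum tax:
  Base (adjusted book income): 1,166,200
  Exemption: 20% × (1,166,200 − 771,000) = 79,040 ≥ 79,000, so the exemption is fully phased out
  Base: 1,166,200 − 0 = 1,166,200
  1,166,200 × 16% = 186,592

Regular tax:
  122,000 × 8% = 9,760
  238,000 × 19% = 45,220
  461,000 × 24% = 110,640
  61,800 × 37% = 22,866
  → 188,486
  Less jobs credit 13,000 → 175,486

186,592 > 175,486, so the minimum tax is the binding amount.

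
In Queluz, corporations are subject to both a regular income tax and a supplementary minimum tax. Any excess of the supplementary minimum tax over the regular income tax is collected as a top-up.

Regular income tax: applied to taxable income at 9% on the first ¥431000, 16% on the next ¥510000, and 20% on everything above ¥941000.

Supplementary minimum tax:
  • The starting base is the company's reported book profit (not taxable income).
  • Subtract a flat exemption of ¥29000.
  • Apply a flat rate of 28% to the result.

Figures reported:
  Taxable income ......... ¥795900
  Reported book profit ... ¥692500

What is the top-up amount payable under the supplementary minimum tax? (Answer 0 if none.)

¥88606

Supplementary minimum tax:
  Base (reported book profit): ¥692500
  Less exemption ¥29000 → base ¥663500
  ¥663500 × 28% = ¥185780

Regular income tax:
  ¥431000 × 9% = ¥38790
  ¥364900 × 16% = ¥58384
  → ¥97174

Excess of supplementary minimum tax over regular income tax: ¥185780 − ¥97174 = ¥88606.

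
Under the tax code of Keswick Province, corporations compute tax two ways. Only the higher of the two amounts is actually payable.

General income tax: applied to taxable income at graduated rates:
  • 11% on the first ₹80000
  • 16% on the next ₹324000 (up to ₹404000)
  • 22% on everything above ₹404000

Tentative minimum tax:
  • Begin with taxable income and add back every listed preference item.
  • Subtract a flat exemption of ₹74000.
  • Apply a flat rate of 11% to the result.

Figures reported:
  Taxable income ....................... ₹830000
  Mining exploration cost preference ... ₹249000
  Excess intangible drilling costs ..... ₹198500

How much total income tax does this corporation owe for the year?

General income tax:
  ₹80000 × 11% = ₹8800
  ₹324000 × 16% = ₹51840
  ₹426000 × 22% = ₹93720
  → ₹154360

Tentative minimum tax:
  Adjusted income: ₹830000 + ₹249000 + ₹198500 = ₹1277500
  Less exemption ₹74000 → base ₹1203500
  ₹1203500 × 11% = ₹132385

₹154360 > ₹132385, so the general income tax governs.

₹154360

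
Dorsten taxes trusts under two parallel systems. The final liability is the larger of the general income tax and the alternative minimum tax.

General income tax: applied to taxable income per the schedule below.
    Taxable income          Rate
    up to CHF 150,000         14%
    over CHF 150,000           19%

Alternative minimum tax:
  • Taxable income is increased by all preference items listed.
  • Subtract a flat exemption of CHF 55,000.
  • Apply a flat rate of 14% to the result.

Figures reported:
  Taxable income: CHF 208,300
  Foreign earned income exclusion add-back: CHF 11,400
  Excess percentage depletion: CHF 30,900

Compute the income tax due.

Alternative minimum tax:
  Adjusted income: CHF 208,300 + CHF 11,400 + CHF 30,900 = CHF 250,600
  Less exemption CHF 55,000 → base CHF 195,600
  CHF 195,600 × 14% = CHF 27,384

General income tax:
  CHF 150,000 × 14% = CHF 21,000
  CHF 58,300 × 19% = CHF 11,077
  → CHF 32,077

CHF 32,077 > CHF 27,384, so the general income tax governs.

CHF 32,077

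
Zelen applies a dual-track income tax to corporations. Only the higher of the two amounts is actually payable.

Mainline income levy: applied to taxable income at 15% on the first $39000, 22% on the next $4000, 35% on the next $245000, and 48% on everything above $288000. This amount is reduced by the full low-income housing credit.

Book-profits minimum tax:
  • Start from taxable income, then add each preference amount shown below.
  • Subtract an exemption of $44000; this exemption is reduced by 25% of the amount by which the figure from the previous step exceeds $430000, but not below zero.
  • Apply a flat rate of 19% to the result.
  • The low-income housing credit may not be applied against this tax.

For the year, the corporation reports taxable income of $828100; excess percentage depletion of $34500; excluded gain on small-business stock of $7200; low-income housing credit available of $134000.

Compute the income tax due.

$217728

Mainline income levy:
  $39000 × 15% = $5850
  $4000 × 22% = $880
  $245000 × 35% = $85750
  $540100 × 48% = $259248
  → $351728
  Less low-income housing credit $134000 → $217728

Book-profits minimum tax:
  Adjusted income: $828100 + $34500 + $7200 = $869800
  Exemption: 25% × ($869800 − $430000) = $109950 ≥ $44000, so the exemption is fully phased out
  Base: $869800 − $0 = $869800
  $869800 × 19% = $165262

$217728 > $165262, so the mainline income levy governs.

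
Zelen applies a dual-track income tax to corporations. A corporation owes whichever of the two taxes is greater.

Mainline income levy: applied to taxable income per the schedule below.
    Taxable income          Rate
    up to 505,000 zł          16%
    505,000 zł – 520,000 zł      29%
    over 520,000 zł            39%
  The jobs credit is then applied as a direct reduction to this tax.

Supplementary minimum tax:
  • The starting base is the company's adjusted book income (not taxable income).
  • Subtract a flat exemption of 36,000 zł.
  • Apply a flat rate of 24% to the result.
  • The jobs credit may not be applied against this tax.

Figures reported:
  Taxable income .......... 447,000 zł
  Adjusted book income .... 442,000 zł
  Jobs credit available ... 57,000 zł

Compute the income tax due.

Supplementary minimum tax:
  Base (adjusted book income): 442,000 zł
  Less exemption 36,000 zł → base 406,000 zł
  406,000 zł × 24% = 97,440 zł

Mainline income levy:
  447,000 zł × 16% = 71,520 zł
  Less jobs credit 57,000 zł → 14,520 zł

97,440 zł > 14,520 zł, so the supplementary minimum tax is the binding amount.

97,440 zł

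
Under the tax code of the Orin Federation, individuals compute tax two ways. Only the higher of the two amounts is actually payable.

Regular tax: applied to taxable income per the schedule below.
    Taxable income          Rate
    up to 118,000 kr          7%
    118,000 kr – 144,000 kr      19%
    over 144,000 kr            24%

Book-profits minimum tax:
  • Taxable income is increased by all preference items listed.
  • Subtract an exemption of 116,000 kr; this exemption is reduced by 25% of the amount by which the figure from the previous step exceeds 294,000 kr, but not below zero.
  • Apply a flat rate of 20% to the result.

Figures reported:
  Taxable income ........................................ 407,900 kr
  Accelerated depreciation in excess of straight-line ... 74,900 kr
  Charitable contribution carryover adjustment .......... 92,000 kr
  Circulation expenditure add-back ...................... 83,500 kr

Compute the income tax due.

Regular tax:
  118,000 kr × 7% = 8,260 kr
  26,000 kr × 19% = 4,940 kr
  263,900 kr × 24% = 63,336 kr
  → 76,536 kr

Book-profits minimum tax:
  Adjusted income: 407,900 kr + 74,900 kr + 92,000 kr + 83,500 kr = 658,300 kr
  Exemption: 116,000 kr − 25% × (658,300 kr − 294,000 kr) = 116,000 kr − 91,075 kr = 24,925 kr
  Base: 658,300 kr − 24,925 kr = 633,375 kr
  633,375 kr × 20% = 126,675 kr

126,675 kr > 76,536 kr, so the book-profits minimum tax is the binding amount.

126,675 kr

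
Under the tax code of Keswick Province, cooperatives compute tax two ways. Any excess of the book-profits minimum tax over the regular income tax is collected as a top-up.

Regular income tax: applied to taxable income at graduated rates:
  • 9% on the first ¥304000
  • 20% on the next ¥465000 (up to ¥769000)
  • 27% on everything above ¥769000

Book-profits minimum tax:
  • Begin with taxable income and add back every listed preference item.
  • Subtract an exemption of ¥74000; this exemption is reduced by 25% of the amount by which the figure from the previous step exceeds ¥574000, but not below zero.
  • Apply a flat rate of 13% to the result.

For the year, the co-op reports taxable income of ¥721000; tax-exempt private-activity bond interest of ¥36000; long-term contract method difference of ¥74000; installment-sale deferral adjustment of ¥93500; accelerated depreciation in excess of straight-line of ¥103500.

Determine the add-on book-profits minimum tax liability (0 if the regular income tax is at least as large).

¥22880

Book-profits minimum tax:
  Adjusted income: ¥721000 + ¥36000 + ¥74000 + ¥93500 + ¥103500 = ¥1028000
  Exemption: 25% × (¥1028000 − ¥574000) = ¥113500 ≥ ¥74000, so the exemption is fully phased out
  Base: ¥1028000 − ¥0 = ¥1028000
  ¥1028000 × 13% = ¥133640

Regular income tax:
  ¥304000 × 9% = ¥27360
  ¥417000 × 20% = ¥83400
  → ¥110760

Excess of book-profits minimum tax over regular income tax: ¥133640 − ¥110760 = ¥22880.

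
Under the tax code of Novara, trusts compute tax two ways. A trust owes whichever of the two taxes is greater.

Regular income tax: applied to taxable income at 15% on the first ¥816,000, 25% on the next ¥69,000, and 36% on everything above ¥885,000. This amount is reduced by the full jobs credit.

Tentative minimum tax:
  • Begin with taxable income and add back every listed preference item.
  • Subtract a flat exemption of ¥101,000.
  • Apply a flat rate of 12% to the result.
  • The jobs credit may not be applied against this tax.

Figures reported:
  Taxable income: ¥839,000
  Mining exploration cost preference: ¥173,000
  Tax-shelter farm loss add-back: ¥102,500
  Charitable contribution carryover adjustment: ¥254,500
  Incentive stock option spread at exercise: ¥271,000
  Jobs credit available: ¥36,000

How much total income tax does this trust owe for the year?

Tentative minimum tax:
  Adjusted income: ¥839,000 + ¥173,000 + ¥102,500 + ¥254,500 + ¥271,000 = ¥1,640,000
  Less exemption ¥101,000 → base ¥1,539,000
  ¥1,539,000 × 12% = ¥184,680

Regular income tax:
  ¥816,000 × 15% = ¥122,400
  ¥23,000 × 25% = ¥5,750
  → ¥128,150
  Less jobs credit ¥36,000 → ¥92,150

¥184,680 > ¥92,150, so the tentative minimum tax is the binding amount.

¥184,680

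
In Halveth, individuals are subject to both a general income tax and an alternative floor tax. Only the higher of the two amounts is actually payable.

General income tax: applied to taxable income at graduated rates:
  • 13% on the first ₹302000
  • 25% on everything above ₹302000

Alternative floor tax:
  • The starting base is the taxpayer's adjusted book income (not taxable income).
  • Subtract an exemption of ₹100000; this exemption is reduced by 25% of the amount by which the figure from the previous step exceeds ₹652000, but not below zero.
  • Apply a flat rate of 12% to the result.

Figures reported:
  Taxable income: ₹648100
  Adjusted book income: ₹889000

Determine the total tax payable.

Alternative floor tax:
  Base (adjusted book income): ₹889000
  Exemption: ₹100000 − 25% × (₹889000 − ₹652000) = ₹100000 − ₹59250 = ₹40750
  Base: ₹889000 − ₹40750 = ₹848250
  ₹848250 × 12% = ₹101790

General income tax:
  ₹302000 × 13% = ₹39260
  ₹346100 × 25% = ₹86525
  → ₹125785

₹125785 > ₹101790, so the general income tax governs.

₹125785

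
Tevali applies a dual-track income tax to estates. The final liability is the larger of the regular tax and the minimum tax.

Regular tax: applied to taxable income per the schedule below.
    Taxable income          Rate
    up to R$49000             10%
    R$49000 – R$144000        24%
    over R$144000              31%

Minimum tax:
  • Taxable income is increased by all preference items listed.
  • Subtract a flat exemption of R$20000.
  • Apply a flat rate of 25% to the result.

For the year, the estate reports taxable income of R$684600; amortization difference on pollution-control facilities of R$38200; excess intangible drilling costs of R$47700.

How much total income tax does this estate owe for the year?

Regular tax:
  R$49000 × 10% = R$4900
  R$95000 × 24% = R$22800
  R$540600 × 31% = R$167586
  → R$195286

Minimum tax:
  Adjusted income: R$684600 + R$38200 + R$47700 = R$770500
  Less exemption R$20000 → base R$750500
  R$750500 × 25% = R$187625

R$195286 > R$187625, so the regular tax governs.

R$195286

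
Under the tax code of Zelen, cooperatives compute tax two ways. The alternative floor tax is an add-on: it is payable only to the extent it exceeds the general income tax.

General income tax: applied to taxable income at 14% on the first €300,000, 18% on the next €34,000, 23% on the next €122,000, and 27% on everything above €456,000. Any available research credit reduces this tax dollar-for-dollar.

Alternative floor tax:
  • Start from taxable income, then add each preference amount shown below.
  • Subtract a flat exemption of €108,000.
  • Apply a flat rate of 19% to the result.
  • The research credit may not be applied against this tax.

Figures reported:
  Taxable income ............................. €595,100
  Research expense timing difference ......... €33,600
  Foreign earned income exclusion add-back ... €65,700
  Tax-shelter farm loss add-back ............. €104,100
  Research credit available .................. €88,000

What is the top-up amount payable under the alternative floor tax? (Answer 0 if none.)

General income tax:
  €300,000 × 14% = €42,000
  €34,000 × 18% = €6,120
  €122,000 × 23% = €28,060
  €139,100 × 27% = €37,557
  → €113,737
  Less research credit €88,000 → €25,737

Alternative floor tax:
  Adjusted income: €595,100 + €33,600 + €65,700 + €104,100 = €798,500
  Less exemption €108,000 → base €690,500
  €690,500 × 19% = €131,195

Excess of alternative floor tax over general income tax: €131,195 − €25,737 = €105,458.

€105,458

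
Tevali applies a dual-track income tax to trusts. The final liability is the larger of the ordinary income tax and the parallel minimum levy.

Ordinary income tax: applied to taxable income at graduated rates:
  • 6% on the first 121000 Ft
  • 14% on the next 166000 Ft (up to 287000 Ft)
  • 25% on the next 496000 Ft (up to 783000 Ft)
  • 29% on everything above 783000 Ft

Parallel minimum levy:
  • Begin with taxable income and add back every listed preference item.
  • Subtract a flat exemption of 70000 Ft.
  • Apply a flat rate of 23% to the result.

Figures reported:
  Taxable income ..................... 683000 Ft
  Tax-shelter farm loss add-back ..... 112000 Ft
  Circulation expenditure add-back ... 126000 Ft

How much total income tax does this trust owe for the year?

195730 Ft

Ordinary income tax:
  121000 Ft × 6% = 7260 Ft
  166000 Ft × 14% = 23240 Ft
  396000 Ft × 25% = 99000 Ft
  → 129500 Ft

Parallel minimum levy:
  Adjusted income: 683000 Ft + 112000 Ft + 126000 Ft = 921000 Ft
  Less exemption 70000 Ft → base 851000 Ft
  851000 Ft × 23% = 195730 Ft

195730 Ft > 129500 Ft, so the parallel minimum levy is the binding amount.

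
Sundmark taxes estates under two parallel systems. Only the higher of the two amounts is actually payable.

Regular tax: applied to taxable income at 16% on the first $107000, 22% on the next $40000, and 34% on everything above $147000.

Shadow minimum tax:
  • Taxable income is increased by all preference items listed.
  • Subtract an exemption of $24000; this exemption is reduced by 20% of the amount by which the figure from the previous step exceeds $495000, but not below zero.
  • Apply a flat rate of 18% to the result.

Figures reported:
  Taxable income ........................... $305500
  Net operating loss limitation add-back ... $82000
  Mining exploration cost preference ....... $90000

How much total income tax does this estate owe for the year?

$81630

Regular tax:
  $107000 × 16% = $17120
  $40000 × 22% = $8800
  $158500 × 34% = $53890
  → $79810

Shadow minimum tax:
  Adjusted income: $305500 + $82000 + $90000 = $477500
  Exemption: $477500 ≤ $495000, so full $24000 applies
  Base: $477500 − $24000 = $453500
  $453500 × 18% = $81630

$81630 > $79810, so the shadow minimum tax is the binding amount.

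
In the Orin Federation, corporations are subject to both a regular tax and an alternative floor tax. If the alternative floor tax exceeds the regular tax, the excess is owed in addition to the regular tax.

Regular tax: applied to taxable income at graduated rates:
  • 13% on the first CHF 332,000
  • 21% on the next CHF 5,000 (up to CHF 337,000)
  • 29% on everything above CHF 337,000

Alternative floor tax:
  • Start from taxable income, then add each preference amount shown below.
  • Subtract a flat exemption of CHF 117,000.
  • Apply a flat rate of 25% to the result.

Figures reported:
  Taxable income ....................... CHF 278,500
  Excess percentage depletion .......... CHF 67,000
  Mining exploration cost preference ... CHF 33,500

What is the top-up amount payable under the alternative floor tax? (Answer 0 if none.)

Regular tax:
  CHF 278,500 × 13% = CHF 36,205

Alternative floor tax:
  Adjusted income: CHF 278,500 + CHF 67,000 + CHF 33,500 = CHF 379,000
  Less exemption CHF 117,000 → base CHF 262,000
  CHF 262,000 × 25% = CHF 65,500

Excess of alternative floor tax over regular tax: CHF 65,500 − CHF 36,205 = CHF 29,295.

CHF 29,295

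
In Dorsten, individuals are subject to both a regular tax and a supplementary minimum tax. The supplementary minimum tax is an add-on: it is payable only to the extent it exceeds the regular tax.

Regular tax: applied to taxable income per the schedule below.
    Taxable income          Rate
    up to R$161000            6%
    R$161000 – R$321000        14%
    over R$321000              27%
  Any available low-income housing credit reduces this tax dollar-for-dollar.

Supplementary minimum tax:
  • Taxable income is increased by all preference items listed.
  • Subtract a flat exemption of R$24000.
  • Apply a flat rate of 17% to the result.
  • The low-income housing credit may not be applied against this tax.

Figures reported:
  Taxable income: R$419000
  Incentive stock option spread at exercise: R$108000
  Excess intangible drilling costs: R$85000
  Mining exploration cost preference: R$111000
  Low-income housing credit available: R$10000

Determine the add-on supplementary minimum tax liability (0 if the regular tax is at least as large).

Supplementary minimum tax:
  Adjusted income: R$419000 + R$108000 + R$85000 + R$111000 = R$723000
  Less exemption R$24000 → base R$699000
  R$699000 × 17% = R$118830

Regular tax:
  R$161000 × 6% = R$9660
  R$160000 × 14% = R$22400
  R$98000 × 27% = R$26460
  → R$58520
  Less low-income housing credit R$10000 → R$48520

Excess of supplementary minimum tax over regular tax: R$118830 − R$48520 = R$70310.

R$70310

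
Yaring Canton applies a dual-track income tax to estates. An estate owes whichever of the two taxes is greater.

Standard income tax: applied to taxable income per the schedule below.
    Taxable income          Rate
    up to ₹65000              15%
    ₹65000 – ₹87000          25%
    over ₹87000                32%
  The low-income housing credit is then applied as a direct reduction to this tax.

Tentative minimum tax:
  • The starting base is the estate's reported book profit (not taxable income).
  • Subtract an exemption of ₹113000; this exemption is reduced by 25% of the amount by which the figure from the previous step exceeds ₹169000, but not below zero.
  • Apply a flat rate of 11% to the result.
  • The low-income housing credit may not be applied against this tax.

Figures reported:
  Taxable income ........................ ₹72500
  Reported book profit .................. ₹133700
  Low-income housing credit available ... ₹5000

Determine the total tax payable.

Tentative minimum tax:
  Base (reported book profit): ₹133700
  Exemption: ₹133700 ≤ ₹169000, so full ₹113000 applies
  Base: ₹133700 − ₹113000 = ₹20700
  ₹20700 × 11% = ₹2277

Standard income tax:
  ₹65000 × 15% = ₹9750
  ₹7500 × 25% = ₹1875
  → ₹11625
  Less low-income housing credit ₹5000 → ₹6625

₹6625 > ₹2277, so the standard income tax governs.

₹6625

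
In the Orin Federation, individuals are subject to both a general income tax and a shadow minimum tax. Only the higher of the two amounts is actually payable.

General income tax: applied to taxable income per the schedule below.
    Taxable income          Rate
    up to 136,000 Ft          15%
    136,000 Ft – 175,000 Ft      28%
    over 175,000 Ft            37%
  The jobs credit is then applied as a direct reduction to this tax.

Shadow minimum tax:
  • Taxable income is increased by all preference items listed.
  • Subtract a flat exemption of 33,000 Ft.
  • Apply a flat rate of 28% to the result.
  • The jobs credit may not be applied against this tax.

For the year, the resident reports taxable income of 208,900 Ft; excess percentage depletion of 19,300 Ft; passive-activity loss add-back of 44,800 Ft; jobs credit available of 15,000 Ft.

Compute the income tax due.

67,200 Ft

General income tax:
  136,000 Ft × 15% = 20,400 Ft
  39,000 Ft × 28% = 10,920 Ft
  33,900 Ft × 37% = 12,543 Ft
  → 43,863 Ft
  Less jobs credit 15,000 Ft → 28,863 Ft

Shadow minimum tax:
  Adjusted income: 208,900 Ft + 19,300 Ft + 44,800 Ft = 273,000 Ft
  Less exemption 33,000 Ft → base 240,000 Ft
  240,000 Ft × 28% = 67,200 Ft

67,200 Ft > 28,863 Ft, so the shadow minimum tax is the binding amount.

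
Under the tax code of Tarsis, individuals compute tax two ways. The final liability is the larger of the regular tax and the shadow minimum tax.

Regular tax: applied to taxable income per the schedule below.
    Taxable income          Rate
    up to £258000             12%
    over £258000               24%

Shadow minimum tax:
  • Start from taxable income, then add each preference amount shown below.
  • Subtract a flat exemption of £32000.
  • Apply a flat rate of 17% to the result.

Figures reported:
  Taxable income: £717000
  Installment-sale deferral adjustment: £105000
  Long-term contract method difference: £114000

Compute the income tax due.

£153680

Regular tax:
  £258000 × 12% = £30960
  £459000 × 24% = £110160
  → £141120

Shadow minimum tax:
  Adjusted income: £717000 + £105000 + £114000 = £936000
  Less exemption £32000 → base £904000
  £904000 × 17% = £153680

£153680 > £141120, so the shadow minimum tax is the binding amount.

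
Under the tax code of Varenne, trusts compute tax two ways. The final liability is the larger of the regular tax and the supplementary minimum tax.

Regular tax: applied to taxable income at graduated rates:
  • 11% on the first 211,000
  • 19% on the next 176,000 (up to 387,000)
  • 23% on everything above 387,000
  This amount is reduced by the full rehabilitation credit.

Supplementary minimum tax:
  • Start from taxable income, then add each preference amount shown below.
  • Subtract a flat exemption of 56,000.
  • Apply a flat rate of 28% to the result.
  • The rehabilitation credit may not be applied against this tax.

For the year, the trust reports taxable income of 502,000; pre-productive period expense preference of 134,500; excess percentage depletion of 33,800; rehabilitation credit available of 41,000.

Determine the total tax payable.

172,004

Supplementary minimum tax:
  Adjusted income: 502,000 + 134,500 + 33,800 = 670,300
  Less exemption 56,000 → base 614,300
  614,300 × 28% = 172,004

Regular tax:
  211,000 × 11% = 23,210
  176,000 × 19% = 33,440
  115,000 × 23% = 26,450
  → 83,100
  Less rehabilitation credit 41,000 → 42,100

172,004 > 42,100, so the supplementary minimum tax is the binding amount.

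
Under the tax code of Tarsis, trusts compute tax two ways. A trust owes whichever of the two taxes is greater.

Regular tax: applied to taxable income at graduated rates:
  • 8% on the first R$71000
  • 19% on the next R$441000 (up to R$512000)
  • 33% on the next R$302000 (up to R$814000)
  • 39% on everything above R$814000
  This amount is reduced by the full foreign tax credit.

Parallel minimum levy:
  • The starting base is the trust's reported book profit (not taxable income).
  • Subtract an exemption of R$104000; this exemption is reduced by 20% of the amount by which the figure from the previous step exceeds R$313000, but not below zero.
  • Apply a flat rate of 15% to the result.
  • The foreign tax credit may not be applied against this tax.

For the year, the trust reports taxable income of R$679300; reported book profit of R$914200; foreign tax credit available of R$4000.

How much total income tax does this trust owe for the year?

Regular tax:
  R$71000 × 8% = R$5680
  R$441000 × 19% = R$83790
  R$167300 × 33% = R$55209
  → R$144679
  Less foreign tax credit R$4000 → R$140679

Parallel minimum levy:
  Base (reported book profit): R$914200
  Exemption: 20% × (R$914200 − R$313000) = R$120240 ≥ R$104000, so the exemption is fully phased out
  Base: R$914200 − R$0 = R$914200
  R$914200 × 15% = R$137130

R$140679 > R$137130, so the regular tax governs.

R$140679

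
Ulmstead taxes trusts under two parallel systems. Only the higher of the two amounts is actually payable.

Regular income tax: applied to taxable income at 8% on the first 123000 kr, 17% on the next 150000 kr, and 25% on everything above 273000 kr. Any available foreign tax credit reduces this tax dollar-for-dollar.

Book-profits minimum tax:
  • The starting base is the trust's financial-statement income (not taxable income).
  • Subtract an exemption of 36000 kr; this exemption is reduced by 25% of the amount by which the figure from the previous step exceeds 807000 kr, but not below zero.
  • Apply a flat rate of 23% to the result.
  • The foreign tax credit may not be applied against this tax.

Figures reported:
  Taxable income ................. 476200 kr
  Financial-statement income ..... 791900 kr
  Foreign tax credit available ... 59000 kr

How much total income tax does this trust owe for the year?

173857 kr

Book-profits minimum tax:
  Base (financial-statement income): 791900 kr
  Exemption: 791900 kr ≤ 807000 kr, so full 36000 kr applies
  Base: 791900 kr − 36000 kr = 755900 kr
  755900 kr × 23% = 173857 kr

Regular income tax:
  123000 kr × 8% = 9840 kr
  150000 kr × 17% = 25500 kr
  203200 kr × 25% = 50800 kr
  → 86140 kr
  Less foreign tax credit 59000 kr → 27140 kr

173857 kr > 27140 kr, so the book-profits minimum tax is the binding amount.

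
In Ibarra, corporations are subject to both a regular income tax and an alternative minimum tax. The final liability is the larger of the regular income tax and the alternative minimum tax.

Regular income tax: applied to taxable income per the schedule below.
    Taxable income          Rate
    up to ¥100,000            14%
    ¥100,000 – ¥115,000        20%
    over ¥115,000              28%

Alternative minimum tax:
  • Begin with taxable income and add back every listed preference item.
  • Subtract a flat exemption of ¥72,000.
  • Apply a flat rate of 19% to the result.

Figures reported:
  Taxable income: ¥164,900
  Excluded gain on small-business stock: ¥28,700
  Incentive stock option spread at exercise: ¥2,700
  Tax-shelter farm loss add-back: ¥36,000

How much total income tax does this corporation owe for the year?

¥30,972

Alternative minimum tax:
  Adjusted income: ¥164,900 + ¥28,700 + ¥2,700 + ¥36,000 = ¥232,300
  Less exemption ¥72,000 → base ¥160,300
  ¥160,300 × 19% = ¥30,457

Regular income tax:
  ¥100,000 × 14% = ¥14,000
  ¥15,000 × 20% = ¥3,000
  ¥49,900 × 28% = ¥13,972
  → ¥30,972

¥30,972 > ¥30,457, so the regular income tax governs.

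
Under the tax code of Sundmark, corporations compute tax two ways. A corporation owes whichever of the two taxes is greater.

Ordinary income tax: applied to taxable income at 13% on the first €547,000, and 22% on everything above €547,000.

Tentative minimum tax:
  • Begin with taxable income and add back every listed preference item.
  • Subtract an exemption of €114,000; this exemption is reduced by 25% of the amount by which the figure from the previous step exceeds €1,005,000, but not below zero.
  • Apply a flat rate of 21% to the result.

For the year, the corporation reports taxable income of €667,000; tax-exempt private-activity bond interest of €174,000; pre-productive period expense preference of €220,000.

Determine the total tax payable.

Ordinary income tax:
  €547,000 × 13% = €71,110
  €120,000 × 22% = €26,400
  → €97,510

Tentative minimum tax:
  Adjusted income: €667,000 + €174,000 + €220,000 = €1,061,000
  Exemption: €114,000 − 25% × (€1,061,000 − €1,005,000) = €114,000 − €14,000 = €100,000
  Base: €1,061,000 − €100,000 = €961,000
  €961,000 × 21% = €201,810

€201,810 > €97,510, so the tentative minimum tax is the binding amount.

€201,810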